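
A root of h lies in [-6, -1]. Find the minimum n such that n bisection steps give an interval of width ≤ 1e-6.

Width after n steps is 5/2^n. Need 2^n ≥ 5/1e-6 = 5000000.
2^22 = 4194304 < 5000000 ≤ 2^23 = 8388608, so n = 23.

23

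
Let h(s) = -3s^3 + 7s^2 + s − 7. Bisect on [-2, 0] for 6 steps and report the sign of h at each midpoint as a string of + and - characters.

m = -1, h(m) = 2 (+); new bracket [-1, 0]
m = -0.5, h(m) = -5.375 (−); new bracket [-1, -0.5]
m = -0.75, h(m) = -2.546875 (−); new bracket [-1, -0.75]
m = -0.875, h(m) = -0.5059 (−); new bracket [-1, -0.875]
m = -0.9375, h(m) = 0.6868 (+); new bracket [-0.9375, -0.875]
m = -0.90625, h(m) = 0.0757 (+); new bracket [-0.90625, -0.875]

+---++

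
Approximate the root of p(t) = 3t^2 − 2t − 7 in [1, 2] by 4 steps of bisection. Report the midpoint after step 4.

1.9375

midpoint 1.5: p = -3.25 < 0 → [1.5, 2]
midpoint 1.75: p = -1.3125 < 0 → [1.75, 2]
midpoint 1.875: p = -0.203125 < 0 → [1.875, 2]
midpoint 1.9375: p = 0.3867 > 0 → [1.875, 1.9375]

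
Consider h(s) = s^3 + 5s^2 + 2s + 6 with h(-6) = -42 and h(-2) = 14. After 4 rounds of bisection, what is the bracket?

[-5, -4.75]

h(-4) = 14 > 0, so the root lies in [-6, -4]
h(-5) = -4 < 0, so the root lies in [-5, -4]
h(-4.5) = 7.125 > 0, so the root lies in [-5, -4.5]
h(-4.75) = 2.1406 > 0, so the root lies in [-5, -4.75]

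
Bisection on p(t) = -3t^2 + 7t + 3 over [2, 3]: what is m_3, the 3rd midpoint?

p(2.5) = 1.75 > 0, so the root lies in [2.5, 3]
p(2.75) = -0.4375 < 0, so the root lies in [2.5, 2.75]
p(2.625) = 0.703125 > 0, so the root lies in [2.625, 2.75]

2.625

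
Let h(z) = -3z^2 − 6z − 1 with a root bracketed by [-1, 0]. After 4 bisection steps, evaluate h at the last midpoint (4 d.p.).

m = -0.5, h(m) = 1.25 (+); new bracket [-0.5, 0]
m = -0.25, h(m) = 0.3125 (+); new bracket [-0.25, 0]
m = -0.125, h(m) = -0.296875 (−); new bracket [-0.25, -0.125]
m = -0.1875, h(m) = 0.0195 (+); new bracket [-0.1875, -0.125]

0.0195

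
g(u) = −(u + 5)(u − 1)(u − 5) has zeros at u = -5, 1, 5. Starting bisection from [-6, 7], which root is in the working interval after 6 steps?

-5

u = 0.5 gives g = -12.375, negative; keep [-6, 0.5]
u = -2.75 gives g = -65.390625, negative; keep [-6, -2.75]
u = -4.375 gives g = -31.494141, negative; keep [-6, -4.375]
u = -5.1875 gives g = 11.8191, positive; keep [-5.1875, -4.375]
u = -4.78125 gives g = -12.3698, negative; keep [-5.1875, -4.78125]
u = -4.984375 gives g = -0.9336, negative; keep [-5.1875, -4.984375]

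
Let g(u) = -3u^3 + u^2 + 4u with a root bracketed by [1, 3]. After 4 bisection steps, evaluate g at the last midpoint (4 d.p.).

u = 2 gives g = -12, negative; keep [1, 2]
u = 1.5 gives g = -1.875, negative; keep [1, 1.5]
u = 1.25 gives g = 0.703125, positive; keep [1.25, 1.5]
u = 1.375 gives g = -0.4082, negative; keep [1.25, 1.375]

-0.4082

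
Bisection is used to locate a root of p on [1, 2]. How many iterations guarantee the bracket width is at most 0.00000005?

25

Width after n steps is 1/2^n. Need 2^n ≥ 1/0.00000005 = 20000000.
2^24 = 16777216 < 20000000 ≤ 2^25 = 33554432, so n = 25.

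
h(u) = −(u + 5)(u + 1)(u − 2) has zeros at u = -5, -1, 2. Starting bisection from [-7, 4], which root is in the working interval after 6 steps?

m = -1.5, h(m) = -6.125 (−); new bracket [-7, -1.5]
m = -4.25, h(m) = -15.234375 (−); new bracket [-7, -4.25]
m = -5.625, h(m) = 22.041016 (+); new bracket [-5.625, -4.25]
m = -4.9375, h(m) = -1.7073 (−); new bracket [-5.625, -4.9375]
m = -5.28125, h(m) = 8.7674 (+); new bracket [-5.28125, -4.9375]
m = -5.109375, h(m) = 3.1954 (+); new bracket [-5.109375, -4.9375]

-5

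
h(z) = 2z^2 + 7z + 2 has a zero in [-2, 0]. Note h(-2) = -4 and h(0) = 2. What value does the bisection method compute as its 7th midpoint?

-0.328125

h(-1) = -3 < 0, so the root lies in [-1, 0]
h(-0.5) = -1 < 0, so the root lies in [-0.5, 0]
h(-0.25) = 0.375 > 0, so the root lies in [-0.5, -0.25]
h(-0.375) = -0.3438 < 0, so the root lies in [-0.375, -0.25]
h(-0.3125) = 0.0078 > 0, so the root lies in [-0.375, -0.3125]
h(-0.34375) = -0.1699 < 0, so the root lies in [-0.34375, -0.3125]
h(-0.328125) = -0.0815 < 0, so the root lies in [-0.328125, -0.3125]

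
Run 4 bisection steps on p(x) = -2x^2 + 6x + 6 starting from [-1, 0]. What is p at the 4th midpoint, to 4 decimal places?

p(-0.5) = 2.5 > 0, so the root lies in [-1, -0.5]
p(-0.75) = 0.375 > 0, so the root lies in [-1, -0.75]
p(-0.875) = -0.78125 < 0, so the root lies in [-0.875, -0.75]
p(-0.8125) = -0.1953 < 0, so the root lies in [-0.8125, -0.75]

-0.1953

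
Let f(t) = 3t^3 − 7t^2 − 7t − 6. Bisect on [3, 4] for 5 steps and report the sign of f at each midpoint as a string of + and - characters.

midpoint 3.5: f = 12.375 > 0 → [3, 3.5]
midpoint 3.25: f = 0.296875 > 0 → [3, 3.25]
midpoint 3.125: f = -4.681641 < 0 → [3.125, 3.25]
midpoint 3.1875: f = -2.2771 < 0 → [3.1875, 3.25]
midpoint 3.21875: f = -1.0116 < 0 → [3.21875, 3.25]

++---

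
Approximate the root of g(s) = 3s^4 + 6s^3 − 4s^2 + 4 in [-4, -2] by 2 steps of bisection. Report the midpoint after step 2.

-2.5

m = -3, g(m) = 49 (+); new bracket [-3, -2]
m = -2.5, g(m) = 2.4375 (+); new bracket [-2.5, -2]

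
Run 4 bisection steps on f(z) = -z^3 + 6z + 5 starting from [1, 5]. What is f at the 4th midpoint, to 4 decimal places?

0.7031

m = 3, f(m) = -4 (−); new bracket [1, 3]
m = 2, f(m) = 9 (+); new bracket [2, 3]
m = 2.5, f(m) = 4.375 (+); new bracket [2.5, 3]
m = 2.75, f(m) = 0.7031 (+); new bracket [2.75, 3]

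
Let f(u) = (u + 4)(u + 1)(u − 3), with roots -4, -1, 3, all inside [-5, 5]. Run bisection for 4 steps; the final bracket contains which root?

3

midpoint 0: f = -12 < 0 → [0, 5]
midpoint 2.5: f = -11.375 < 0 → [2.5, 5]
midpoint 3.75: f = 27.609375 > 0 → [2.5, 3.75]
midpoint 3.125: f = 3.6738 > 0 → [2.5, 3.125]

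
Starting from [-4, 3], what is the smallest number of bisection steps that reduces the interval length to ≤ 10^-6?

23

Width after n steps is 7/2^n. Need 2^n ≥ 7/10^-6 = 7000000.
2^22 = 4194304 < 7000000 ≤ 2^23 = 8388608, so n = 23.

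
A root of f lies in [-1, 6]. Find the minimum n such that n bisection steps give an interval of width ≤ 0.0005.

Width after n steps is 7/2^n. Need 2^n ≥ 7/0.0005 = 14000.
2^13 = 8192 < 14000 ≤ 2^14 = 16384, so n = 14.

14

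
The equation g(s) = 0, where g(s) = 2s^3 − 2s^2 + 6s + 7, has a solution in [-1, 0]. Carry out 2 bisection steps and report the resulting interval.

s = -0.5 gives g = 3.25, positive; keep [-1, -0.5]
s = -0.75 gives g = 0.53125, positive; keep [-1, -0.75]

[-1, -0.75]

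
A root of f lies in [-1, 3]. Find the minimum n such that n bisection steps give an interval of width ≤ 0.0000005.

Width after n steps is 4/2^n. Need 2^n ≥ 4/0.0000005 = 8000000.
2^22 = 4194304 < 8000000 ≤ 2^23 = 8388608, so n = 23.

23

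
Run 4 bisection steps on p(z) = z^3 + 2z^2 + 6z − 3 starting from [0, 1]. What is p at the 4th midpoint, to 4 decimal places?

midpoint 0.5: p = 0.625 > 0 → [0, 0.5]
midpoint 0.25: p = -1.359375 < 0 → [0.25, 0.5]
midpoint 0.375: p = -0.416016 < 0 → [0.375, 0.5]
midpoint 0.4375: p = 0.0916 > 0 → [0.375, 0.4375]

0.0916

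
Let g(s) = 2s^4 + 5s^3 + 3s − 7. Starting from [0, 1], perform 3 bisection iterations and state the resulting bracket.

[0.75, 0.875]

m = 0.5, g(m) = -4.75 (−); new bracket [0.5, 1]
m = 0.75, g(m) = -2.007812 (−); new bracket [0.75, 1]
m = 0.875, g(m) = 0.146973 (+); new bracket [0.75, 0.875]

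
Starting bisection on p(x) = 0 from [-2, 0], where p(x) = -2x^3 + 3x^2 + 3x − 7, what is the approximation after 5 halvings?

midpoint -1: p = -5 < 0 → [-2, -1]
midpoint -1.5: p = 2 > 0 → [-1.5, -1]
midpoint -1.25: p = -2.15625 < 0 → [-1.5, -1.25]
midpoint -1.375: p = -0.2539 < 0 → [-1.5, -1.375]
midpoint -1.4375: p = 0.8276 > 0 → [-1.4375, -1.375]

-1.4375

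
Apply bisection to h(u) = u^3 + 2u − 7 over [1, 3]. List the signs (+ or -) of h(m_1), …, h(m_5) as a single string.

midpoint 2: h = 5 > 0 → [1, 2]
midpoint 1.5: h = -0.625 < 0 → [1.5, 2]
midpoint 1.75: h = 1.859375 > 0 → [1.5, 1.75]
midpoint 1.625: h = 0.541 > 0 → [1.5, 1.625]
midpoint 1.5625: h = -0.0603 < 0 → [1.5625, 1.625]

+-++-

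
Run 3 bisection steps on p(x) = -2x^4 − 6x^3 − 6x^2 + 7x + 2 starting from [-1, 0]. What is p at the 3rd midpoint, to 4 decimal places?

m = -0.5, p(m) = -2.375 (−); new bracket [-0.5, 0]
m = -0.25, p(m) = -0.039062 (−); new bracket [-0.25, 0]
m = -0.125, p(m) = 1.04248 (+); new bracket [-0.25, -0.125]

1.0425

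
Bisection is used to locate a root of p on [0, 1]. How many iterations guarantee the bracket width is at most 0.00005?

Width after n steps is 1/2^n. Need 2^n ≥ 1/0.00005 = 20000.
2^14 = 16384 < 20000 ≤ 2^15 = 32768, so n = 15.

15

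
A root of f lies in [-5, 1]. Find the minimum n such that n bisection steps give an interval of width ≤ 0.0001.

16

Width after n steps is 6/2^n. Need 2^n ≥ 6/0.0001 = 60000.
2^15 = 32768 < 60000 ≤ 2^16 = 65536, so n = 16.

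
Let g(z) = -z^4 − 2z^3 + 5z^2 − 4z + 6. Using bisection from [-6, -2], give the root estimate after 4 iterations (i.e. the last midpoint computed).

g(-4) = -26 < 0, so the root lies in [-4, -2]
g(-3) = 36 > 0, so the root lies in [-4, -3]
g(-3.5) = 16.9375 > 0, so the root lies in [-4, -3.5]
g(-3.75) = -0.9727 < 0, so the root lies in [-3.75, -3.5]

-3.75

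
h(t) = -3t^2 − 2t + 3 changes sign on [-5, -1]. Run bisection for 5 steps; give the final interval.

[-1.5, -1.375]

midpoint -3: h = -18 < 0 → [-3, -1]
midpoint -2: h = -5 < 0 → [-2, -1]
midpoint -1.5: h = -0.75 < 0 → [-1.5, -1]
midpoint -1.25: h = 0.8125 > 0 → [-1.5, -1.25]
midpoint -1.375: h = 0.0781 > 0 → [-1.5, -1.375]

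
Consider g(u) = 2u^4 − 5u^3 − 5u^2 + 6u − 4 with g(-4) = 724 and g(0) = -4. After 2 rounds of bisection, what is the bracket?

[-2, -1]

u = -2 gives g = 36, positive; keep [-2, 0]
u = -1 gives g = -8, negative; keep [-2, -1]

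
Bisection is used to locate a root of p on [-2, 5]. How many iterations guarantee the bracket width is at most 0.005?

11

Width after n steps is 7/2^n. Need 2^n ≥ 7/0.005 = 1400.
2^10 = 1024 < 1400 ≤ 2^11 = 2048, so n = 11.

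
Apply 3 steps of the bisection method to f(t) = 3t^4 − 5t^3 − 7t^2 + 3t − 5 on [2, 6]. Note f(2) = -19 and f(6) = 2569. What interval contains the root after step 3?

m = 4, f(m) = 343 (+); new bracket [2, 4]
m = 3, f(m) = 49 (+); new bracket [2, 3]
m = 2.5, f(m) = -2.1875 (−); new bracket [2.5, 3]

[2.5, 3]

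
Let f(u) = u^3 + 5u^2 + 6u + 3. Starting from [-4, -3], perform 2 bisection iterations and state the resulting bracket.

midpoint -3.5: f = 0.375 > 0 → [-4, -3.5]
midpoint -3.75: f = -1.921875 < 0 → [-3.75, -3.5]

[-3.75, -3.5]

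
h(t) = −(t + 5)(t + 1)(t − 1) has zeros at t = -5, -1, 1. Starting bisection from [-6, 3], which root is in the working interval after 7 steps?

-5

m = -1.5, h(m) = -4.375 (−); new bracket [-6, -1.5]
m = -3.75, h(m) = -16.328125 (−); new bracket [-6, -3.75]
m = -4.875, h(m) = -2.845703 (−); new bracket [-6, -4.875]
m = -5.4375, h(m) = 12.4978 (+); new bracket [-5.4375, -4.875]
m = -5.15625, h(m) = 3.998 (+); new bracket [-5.15625, -4.875]
m = -5.015625, h(m) = 0.3774 (+); new bracket [-5.015625, -4.875]
m = -4.9453125, h(m) = -1.2828 (−); new bracket [-5.015625, -4.9453125]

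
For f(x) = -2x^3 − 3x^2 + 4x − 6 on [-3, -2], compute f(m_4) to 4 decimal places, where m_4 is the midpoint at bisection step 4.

midpoint -2.5: f = -3.5 < 0 → [-3, -2.5]
midpoint -2.75: f = 1.90625 > 0 → [-2.75, -2.5]
midpoint -2.625: f = -0.996094 < 0 → [-2.75, -2.625]
midpoint -2.6875: f = 0.4038 > 0 → [-2.6875, -2.625]

0.4038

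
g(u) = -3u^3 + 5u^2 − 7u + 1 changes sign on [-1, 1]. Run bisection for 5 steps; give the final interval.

[0.125, 0.1875]

g(0) = 1 > 0, so the root lies in [0, 1]
g(0.5) = -1.625 < 0, so the root lies in [0, 0.5]
g(0.25) = -0.484375 < 0, so the root lies in [0, 0.25]
g(0.125) = 0.1973 > 0, so the root lies in [0.125, 0.25]
g(0.1875) = -0.1565 < 0, so the root lies in [0.125, 0.1875]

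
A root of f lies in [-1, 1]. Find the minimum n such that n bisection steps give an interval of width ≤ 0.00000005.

Width after n steps is 2/2^n. Need 2^n ≥ 2/0.00000005 = 40000000.
2^25 = 33554432 < 40000000 ≤ 2^26 = 67108864, so n = 26.

26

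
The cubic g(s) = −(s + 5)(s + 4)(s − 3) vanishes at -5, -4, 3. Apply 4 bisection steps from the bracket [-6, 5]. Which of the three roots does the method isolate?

3

m = -0.5, g(m) = 55.125 (+); new bracket [-0.5, 5]
m = 2.25, g(m) = 33.984375 (+); new bracket [2.25, 5]
m = 3.625, g(m) = -41.103516 (−); new bracket [2.25, 3.625]
m = 2.9375, g(m) = 3.4417 (+); new bracket [2.9375, 3.625]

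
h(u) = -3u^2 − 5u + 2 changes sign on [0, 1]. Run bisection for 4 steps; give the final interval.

[0.3125, 0.375]

m = 0.5, h(m) = -1.25 (−); new bracket [0, 0.5]
m = 0.25, h(m) = 0.5625 (+); new bracket [0.25, 0.5]
m = 0.375, h(m) = -0.296875 (−); new bracket [0.25, 0.375]
m = 0.3125, h(m) = 0.1445 (+); new bracket [0.3125, 0.375]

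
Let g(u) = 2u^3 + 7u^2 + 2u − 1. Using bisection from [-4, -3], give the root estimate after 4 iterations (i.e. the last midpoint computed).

-3.1875

g(-3.5) = -8 < 0, so the root lies in [-3.5, -3]
g(-3.25) = -2.21875 < 0, so the root lies in [-3.25, -3]
g(-3.125) = 0.074219 > 0, so the root lies in [-3.25, -3.125]
g(-3.1875) = -1.0249 < 0, so the root lies in [-3.1875, -3.125]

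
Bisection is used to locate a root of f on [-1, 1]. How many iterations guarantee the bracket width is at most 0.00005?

16

Width after n steps is 2/2^n. Need 2^n ≥ 2/0.00005 = 40000.
2^15 = 32768 < 40000 ≤ 2^16 = 65536, so n = 16.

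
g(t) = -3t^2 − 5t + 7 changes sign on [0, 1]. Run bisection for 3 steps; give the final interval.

[0.875, 1]

midpoint 0.5: g = 3.75 > 0 → [0.5, 1]
midpoint 0.75: g = 1.5625 > 0 → [0.75, 1]
midpoint 0.875: g = 0.328125 > 0 → [0.875, 1]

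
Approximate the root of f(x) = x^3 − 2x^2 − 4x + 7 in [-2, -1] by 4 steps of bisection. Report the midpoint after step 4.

-1.9375

midpoint -1.5: f = 5.125 > 0 → [-2, -1.5]
midpoint -1.75: f = 2.515625 > 0 → [-2, -1.75]
midpoint -1.875: f = 0.876953 > 0 → [-2, -1.875]
midpoint -1.9375: f = -0.031 < 0 → [-1.9375, -1.875]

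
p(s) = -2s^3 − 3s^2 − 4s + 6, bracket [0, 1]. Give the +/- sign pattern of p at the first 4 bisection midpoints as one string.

midpoint 0.5: p = 3 > 0 → [0.5, 1]
midpoint 0.75: p = 0.46875 > 0 → [0.75, 1]
midpoint 0.875: p = -1.136719 < 0 → [0.75, 0.875]
midpoint 0.8125: p = -0.3032 < 0 → [0.75, 0.8125]

++--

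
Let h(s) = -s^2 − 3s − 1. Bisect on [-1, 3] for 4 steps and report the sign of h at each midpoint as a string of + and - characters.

h(1) = -5 < 0, so the root lies in [-1, 1]
h(0) = -1 < 0, so the root lies in [-1, 0]
h(-0.5) = 0.25 > 0, so the root lies in [-0.5, 0]
h(-0.25) = -0.3125 < 0, so the root lies in [-0.5, -0.25]

--+-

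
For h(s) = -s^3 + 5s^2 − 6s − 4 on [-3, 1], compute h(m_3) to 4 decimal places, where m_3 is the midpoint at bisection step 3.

0.3750

h(-1) = 8 > 0, so the root lies in [-1, 1]
h(0) = -4 < 0, so the root lies in [-1, 0]
h(-0.5) = 0.375 > 0, so the root lies in [-0.5, 0]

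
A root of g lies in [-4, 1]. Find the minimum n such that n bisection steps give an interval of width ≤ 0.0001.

Width after n steps is 5/2^n. Need 2^n ≥ 5/0.0001 = 50000.
2^15 = 32768 < 50000 ≤ 2^16 = 65536, so n = 16.

16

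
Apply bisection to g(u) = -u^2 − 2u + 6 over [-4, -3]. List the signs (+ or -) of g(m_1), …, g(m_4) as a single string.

+-+-

midpoint -3.5: g = 0.75 > 0 → [-4, -3.5]
midpoint -3.75: g = -0.5625 < 0 → [-3.75, -3.5]
midpoint -3.625: g = 0.109375 > 0 → [-3.75, -3.625]
midpoint -3.6875: g = -0.2227 < 0 → [-3.6875, -3.625]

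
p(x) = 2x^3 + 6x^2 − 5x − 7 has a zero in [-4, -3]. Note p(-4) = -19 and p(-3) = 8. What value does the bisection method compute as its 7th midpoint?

x = -3.5 gives p = -1.75, negative; keep [-3.5, -3]
x = -3.25 gives p = 3.96875, positive; keep [-3.5, -3.25]
x = -3.375 gives p = 1.332031, positive; keep [-3.5, -3.375]
x = -3.4375 gives p = -0.1519, negative; keep [-3.4375, -3.375]
x = -3.40625 gives p = 0.6042, positive; keep [-3.4375, -3.40625]
x = -3.421875 gives p = 0.2297, positive; keep [-3.4375, -3.421875]
x = -3.4296875 gives p = 0.0398, positive; keep [-3.4375, -3.4296875]

-3.4296875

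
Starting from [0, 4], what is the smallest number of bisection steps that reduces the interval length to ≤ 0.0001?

Width after n steps is 4/2^n. Need 2^n ≥ 4/0.0001 = 40000.
2^15 = 32768 < 40000 ≤ 2^16 = 65536, so n = 16.

16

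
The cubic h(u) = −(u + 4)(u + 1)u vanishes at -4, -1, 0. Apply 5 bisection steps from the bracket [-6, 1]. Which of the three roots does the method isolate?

-4

u = -2.5 gives h = -5.625, negative; keep [-6, -2.5]
u = -4.25 gives h = 3.453125, positive; keep [-4.25, -2.5]
u = -3.375 gives h = -5.009766, negative; keep [-4.25, -3.375]
u = -3.8125 gives h = -2.0105, negative; keep [-4.25, -3.8125]
u = -4.03125 gives h = 0.3819, positive; keep [-4.03125, -3.8125]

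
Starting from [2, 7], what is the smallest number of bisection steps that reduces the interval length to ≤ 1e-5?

Width after n steps is 5/2^n. Need 2^n ≥ 5/1e-5 = 500000.
2^18 = 262144 < 500000 ≤ 2^19 = 524288, so n = 19.

19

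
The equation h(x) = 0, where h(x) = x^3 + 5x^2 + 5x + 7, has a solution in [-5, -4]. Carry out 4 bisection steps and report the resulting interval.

h(-4.5) = -5.375 < 0, so the root lies in [-4.5, -4]
h(-4.25) = -0.703125 < 0, so the root lies in [-4.25, -4]
h(-4.125) = 1.263672 > 0, so the root lies in [-4.25, -4.125]
h(-4.1875) = 0.3098 > 0, so the root lies in [-4.25, -4.1875]

[-4.25, -4.1875]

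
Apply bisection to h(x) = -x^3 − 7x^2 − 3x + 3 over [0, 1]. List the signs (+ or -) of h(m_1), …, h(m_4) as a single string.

x = 0.5 gives h = -0.375, negative; keep [0, 0.5]
x = 0.25 gives h = 1.796875, positive; keep [0.25, 0.5]
x = 0.375 gives h = 0.837891, positive; keep [0.375, 0.5]
x = 0.4375 gives h = 0.2639, positive; keep [0.4375, 0.5]

-+++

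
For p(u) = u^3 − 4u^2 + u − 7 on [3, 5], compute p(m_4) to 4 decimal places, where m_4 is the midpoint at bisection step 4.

p(4) = -3 < 0, so the root lies in [4, 5]
p(4.5) = 7.625 > 0, so the root lies in [4, 4.5]
p(4.25) = 1.765625 > 0, so the root lies in [4, 4.25]
p(4.125) = -0.748 < 0, so the root lies in [4.125, 4.25]

-0.7480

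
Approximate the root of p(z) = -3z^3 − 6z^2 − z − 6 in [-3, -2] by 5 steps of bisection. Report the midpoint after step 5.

m = -2.5, p(m) = 5.875 (+); new bracket [-2.5, -2]
m = -2.25, p(m) = 0.046875 (+); new bracket [-2.25, -2]
m = -2.125, p(m) = -2.181641 (−); new bracket [-2.25, -2.125]
m = -2.1875, p(m) = -1.1208 (−); new bracket [-2.25, -2.1875]
m = -2.21875, p(m) = -0.5506 (−); new bracket [-2.25, -2.21875]

-2.21875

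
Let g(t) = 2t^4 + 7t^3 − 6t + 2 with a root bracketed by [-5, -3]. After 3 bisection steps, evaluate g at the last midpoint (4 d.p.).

4.3359

midpoint -4: g = 90 > 0 → [-4, -3]
midpoint -3.5: g = 23 > 0 → [-3.5, -3]
midpoint -3.25: g = 4.335938 > 0 → [-3.25, -3]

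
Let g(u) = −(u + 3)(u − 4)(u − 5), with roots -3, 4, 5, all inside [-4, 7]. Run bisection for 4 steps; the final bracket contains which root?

m = 1.5, g(m) = -39.375 (−); new bracket [-4, 1.5]
m = -1.25, g(m) = -57.421875 (−); new bracket [-4, -1.25]
m = -2.625, g(m) = -18.943359 (−); new bracket [-4, -2.625]
m = -3.3125, g(m) = 18.9954 (+); new bracket [-3.3125, -2.625]

-3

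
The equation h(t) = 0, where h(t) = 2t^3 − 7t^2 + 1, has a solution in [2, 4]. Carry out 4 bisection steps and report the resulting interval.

[3.375, 3.5]

h(3) = -8 < 0, so the root lies in [3, 4]
h(3.5) = 1 > 0, so the root lies in [3, 3.5]
h(3.25) = -4.28125 < 0, so the root lies in [3.25, 3.5]
h(3.375) = -1.8477 < 0, so the root lies in [3.375, 3.5]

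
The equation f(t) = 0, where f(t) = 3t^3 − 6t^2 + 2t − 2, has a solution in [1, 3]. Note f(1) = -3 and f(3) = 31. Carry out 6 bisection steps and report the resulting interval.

[1.8125, 1.84375]

t = 2 gives f = 2, positive; keep [1, 2]
t = 1.5 gives f = -2.375, negative; keep [1.5, 2]
t = 1.75 gives f = -0.796875, negative; keep [1.75, 2]
t = 1.875 gives f = 0.4316, positive; keep [1.75, 1.875]
t = 1.8125 gives f = -0.2229, negative; keep [1.8125, 1.875]
t = 1.84375 gives f = 0.094, positive; keep [1.8125, 1.84375]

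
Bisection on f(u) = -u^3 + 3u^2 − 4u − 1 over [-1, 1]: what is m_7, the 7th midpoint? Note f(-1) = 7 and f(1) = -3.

-0.203125

u = 0 gives f = -1, negative; keep [-1, 0]
u = -0.5 gives f = 1.875, positive; keep [-0.5, 0]
u = -0.25 gives f = 0.203125, positive; keep [-0.25, 0]
u = -0.125 gives f = -0.4512, negative; keep [-0.25, -0.125]
u = -0.1875 gives f = -0.1379, negative; keep [-0.25, -0.1875]
u = -0.21875 gives f = 0.029, positive; keep [-0.21875, -0.1875]
u = -0.203125 gives f = -0.0553, negative; keep [-0.21875, -0.203125]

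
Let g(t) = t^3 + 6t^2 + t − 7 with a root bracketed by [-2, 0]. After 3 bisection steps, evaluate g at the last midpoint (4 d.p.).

midpoint -1: g = -3 < 0 → [-2, -1]
midpoint -1.5: g = 1.625 > 0 → [-1.5, -1]
midpoint -1.25: g = -0.828125 < 0 → [-1.5, -1.25]

-0.8281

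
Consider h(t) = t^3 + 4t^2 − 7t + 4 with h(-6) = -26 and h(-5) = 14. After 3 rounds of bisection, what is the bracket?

m = -5.5, h(m) = -2.875 (−); new bracket [-5.5, -5]
m = -5.25, h(m) = 6.296875 (+); new bracket [-5.5, -5.25]
m = -5.375, h(m) = 1.900391 (+); new bracket [-5.5, -5.375]

[-5.5, -5.375]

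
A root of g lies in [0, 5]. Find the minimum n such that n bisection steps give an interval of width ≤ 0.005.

Width after n steps is 5/2^n. Need 2^n ≥ 5/0.005 = 1000.
2^9 = 512 < 1000 ≤ 2^10 = 1024, so n = 10.

10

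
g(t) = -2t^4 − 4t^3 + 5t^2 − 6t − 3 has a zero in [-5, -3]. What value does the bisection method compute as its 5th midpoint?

midpoint -4: g = -155 < 0 → [-4, -3]
midpoint -3.5: g = -49.375 < 0 → [-3.5, -3]
midpoint -3.25: g = -16.507812 < 0 → [-3.25, -3]
midpoint -3.125: g = -4.0864 < 0 → [-3.125, -3]
midpoint -3.0625: g = 1.2334 > 0 → [-3.125, -3.0625]

-3.0625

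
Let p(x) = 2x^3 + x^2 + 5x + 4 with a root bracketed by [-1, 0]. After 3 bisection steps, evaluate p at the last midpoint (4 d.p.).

0.7773

midpoint -0.5: p = 1.5 > 0 → [-1, -0.5]
midpoint -0.75: p = -0.03125 < 0 → [-0.75, -0.5]
midpoint -0.625: p = 0.777344 > 0 → [-0.75, -0.625]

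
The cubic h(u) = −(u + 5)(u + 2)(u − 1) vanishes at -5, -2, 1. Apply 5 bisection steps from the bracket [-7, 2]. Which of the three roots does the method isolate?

h(-2.5) = -4.375 < 0, so the root lies in [-7, -2.5]
h(-4.75) = -3.953125 < 0, so the root lies in [-7, -4.75]
h(-5.875) = 23.310547 > 0, so the root lies in [-5.875, -4.75]
h(-5.3125) = 6.5344 > 0, so the root lies in [-5.3125, -4.75]
h(-5.03125) = 0.5713 > 0, so the root lies in [-5.03125, -4.75]

-5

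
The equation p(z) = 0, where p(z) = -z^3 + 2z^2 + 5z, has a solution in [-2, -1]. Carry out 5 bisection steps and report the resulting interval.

[-1.46875, -1.4375]

m = -1.5, p(m) = 0.375 (+); new bracket [-1.5, -1]
m = -1.25, p(m) = -1.171875 (−); new bracket [-1.5, -1.25]
m = -1.375, p(m) = -0.494141 (−); new bracket [-1.5, -1.375]
m = -1.4375, p(m) = -0.0842 (−); new bracket [-1.5, -1.4375]
m = -1.46875, p(m) = 0.1391 (+); new bracket [-1.46875, -1.4375]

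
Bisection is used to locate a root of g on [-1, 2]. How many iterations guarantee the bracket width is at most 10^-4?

15

Width after n steps is 3/2^n. Need 2^n ≥ 3/10^-4 = 30000.
2^14 = 16384 < 30000 ≤ 2^15 = 32768, so n = 15.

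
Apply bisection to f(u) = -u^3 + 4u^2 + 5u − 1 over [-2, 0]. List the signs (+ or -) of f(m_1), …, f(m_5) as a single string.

-++-+

m = -1, f(m) = -1 (−); new bracket [-2, -1]
m = -1.5, f(m) = 3.875 (+); new bracket [-1.5, -1]
m = -1.25, f(m) = 0.953125 (+); new bracket [-1.25, -1]
m = -1.125, f(m) = -0.1387 (−); new bracket [-1.25, -1.125]
m = -1.1875, f(m) = 0.3777 (+); new bracket [-1.1875, -1.125]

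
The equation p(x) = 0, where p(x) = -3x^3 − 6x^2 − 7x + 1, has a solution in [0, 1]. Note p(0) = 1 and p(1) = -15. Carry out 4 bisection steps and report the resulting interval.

[0.125, 0.1875]

m = 0.5, p(m) = -4.375 (−); new bracket [0, 0.5]
m = 0.25, p(m) = -1.171875 (−); new bracket [0, 0.25]
m = 0.125, p(m) = 0.025391 (+); new bracket [0.125, 0.25]
m = 0.1875, p(m) = -0.5432 (−); new bracket [0.125, 0.1875]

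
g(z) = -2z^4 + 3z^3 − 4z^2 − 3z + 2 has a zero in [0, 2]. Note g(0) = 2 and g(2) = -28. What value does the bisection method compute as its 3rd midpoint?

z = 1 gives g = -4, negative; keep [0, 1]
z = 0.5 gives g = -0.25, negative; keep [0, 0.5]
z = 0.25 gives g = 1.039062, positive; keep [0.25, 0.5]

0.25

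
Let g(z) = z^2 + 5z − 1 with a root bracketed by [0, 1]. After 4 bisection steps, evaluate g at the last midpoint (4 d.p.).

-0.0273

m = 0.5, g(m) = 1.75 (+); new bracket [0, 0.5]
m = 0.25, g(m) = 0.3125 (+); new bracket [0, 0.25]
m = 0.125, g(m) = -0.359375 (−); new bracket [0.125, 0.25]
m = 0.1875, g(m) = -0.0273 (−); new bracket [0.1875, 0.25]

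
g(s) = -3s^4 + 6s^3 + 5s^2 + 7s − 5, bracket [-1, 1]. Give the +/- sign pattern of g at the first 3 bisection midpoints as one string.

midpoint 0: g = -5 < 0 → [0, 1]
midpoint 0.5: g = 0.3125 > 0 → [0, 0.5]
midpoint 0.25: g = -2.855469 < 0 → [0.25, 0.5]

-+-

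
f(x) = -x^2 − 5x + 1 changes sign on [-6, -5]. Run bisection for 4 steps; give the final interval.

x = -5.5 gives f = -1.75, negative; keep [-5.5, -5]
x = -5.25 gives f = -0.3125, negative; keep [-5.25, -5]
x = -5.125 gives f = 0.359375, positive; keep [-5.25, -5.125]
x = -5.1875 gives f = 0.0273, positive; keep [-5.25, -5.1875]

[-5.25, -5.1875]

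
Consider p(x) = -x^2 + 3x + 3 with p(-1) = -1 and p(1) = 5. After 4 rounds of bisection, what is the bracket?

[-0.875, -0.75]

midpoint 0: p = 3 > 0 → [-1, 0]
midpoint -0.5: p = 1.25 > 0 → [-1, -0.5]
midpoint -0.75: p = 0.1875 > 0 → [-1, -0.75]
midpoint -0.875: p = -0.3906 < 0 → [-0.875, -0.75]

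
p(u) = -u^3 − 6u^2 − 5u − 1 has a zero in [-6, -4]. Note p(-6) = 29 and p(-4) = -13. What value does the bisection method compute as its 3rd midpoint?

m = -5, p(m) = -1 (−); new bracket [-6, -5]
m = -5.5, p(m) = 11.375 (+); new bracket [-5.5, -5]
m = -5.25, p(m) = 4.578125 (+); new bracket [-5.25, -5]

-5.25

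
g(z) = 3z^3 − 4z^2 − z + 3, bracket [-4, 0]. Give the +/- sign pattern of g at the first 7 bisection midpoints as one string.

--++---

midpoint -2: g = -35 < 0 → [-2, 0]
midpoint -1: g = -3 < 0 → [-1, 0]
midpoint -0.5: g = 2.125 > 0 → [-1, -0.5]
midpoint -0.75: g = 0.2344 > 0 → [-1, -0.75]
midpoint -0.875: g = -1.1973 < 0 → [-0.875, -0.75]
midpoint -0.8125: g = -0.4373 < 0 → [-0.8125, -0.75]
midpoint -0.78125: g = -0.0907 < 0 → [-0.78125, -0.75]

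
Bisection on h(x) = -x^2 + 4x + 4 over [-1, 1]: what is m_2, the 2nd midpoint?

-0.5

m = 0, h(m) = 4 (+); new bracket [-1, 0]
m = -0.5, h(m) = 1.75 (+); new bracket [-1, -0.5]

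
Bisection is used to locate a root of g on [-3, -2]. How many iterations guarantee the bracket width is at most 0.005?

Width after n steps is 1/2^n. Need 2^n ≥ 1/0.005 = 200.
2^7 = 128 < 200 ≤ 2^8 = 256, so n = 8.

8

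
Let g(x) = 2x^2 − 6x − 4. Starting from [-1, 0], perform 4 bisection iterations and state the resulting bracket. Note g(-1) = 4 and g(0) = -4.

[-0.5625, -0.5]

g(-0.5) = -0.5 < 0, so the root lies in [-1, -0.5]
g(-0.75) = 1.625 > 0, so the root lies in [-0.75, -0.5]
g(-0.625) = 0.53125 > 0, so the root lies in [-0.625, -0.5]
g(-0.5625) = 0.0078 > 0, so the root lies in [-0.5625, -0.5]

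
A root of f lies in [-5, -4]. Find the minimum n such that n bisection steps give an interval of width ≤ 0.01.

Width after n steps is 1/2^n. Need 2^n ≥ 1/0.01 = 100.
2^6 = 64 < 100 ≤ 2^7 = 128, so n = 7.

7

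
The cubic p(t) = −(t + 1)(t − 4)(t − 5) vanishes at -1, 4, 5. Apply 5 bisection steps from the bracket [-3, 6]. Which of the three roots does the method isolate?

-1

midpoint 1.5: p = -21.875 < 0 → [-3, 1.5]
midpoint -0.75: p = -6.828125 < 0 → [-3, -0.75]
midpoint -1.875: p = 35.341797 > 0 → [-1.875, -0.75]
midpoint -1.3125: p = 10.4797 > 0 → [-1.3125, -0.75]
midpoint -1.03125: p = 0.9483 > 0 → [-1.03125, -0.75]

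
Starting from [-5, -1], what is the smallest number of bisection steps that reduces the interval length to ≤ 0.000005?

20

Width after n steps is 4/2^n. Need 2^n ≥ 4/0.000005 = 800000.
2^19 = 524288 < 800000 ≤ 2^20 = 1048576, so n = 20.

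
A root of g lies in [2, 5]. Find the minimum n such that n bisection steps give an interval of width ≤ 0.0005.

13

Width after n steps is 3/2^n. Need 2^n ≥ 3/0.0005 = 6000.
2^12 = 4096 < 6000 ≤ 2^13 = 8192, so n = 13.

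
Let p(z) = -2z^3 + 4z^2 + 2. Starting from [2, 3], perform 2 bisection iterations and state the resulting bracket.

[2, 2.25]

m = 2.5, p(m) = -4.25 (−); new bracket [2, 2.5]
m = 2.25, p(m) = -0.53125 (−); new bracket [2, 2.25]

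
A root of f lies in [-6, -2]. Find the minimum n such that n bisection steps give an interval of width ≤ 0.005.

10

Width after n steps is 4/2^n. Need 2^n ≥ 4/0.005 = 800.
2^9 = 512 < 800 ≤ 2^10 = 1024, so n = 10.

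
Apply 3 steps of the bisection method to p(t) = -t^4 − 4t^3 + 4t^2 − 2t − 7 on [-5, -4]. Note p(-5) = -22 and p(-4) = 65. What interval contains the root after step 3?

[-4.875, -4.75]

t = -4.5 gives p = 37.4375, positive; keep [-5, -4.5]
t = -4.75 gives p = 12.371094, positive; keep [-5, -4.75]
t = -4.875 gives p = -3.562744, negative; keep [-4.875, -4.75]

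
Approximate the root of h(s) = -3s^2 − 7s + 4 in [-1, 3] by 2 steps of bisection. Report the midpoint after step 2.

0

midpoint 1: h = -6 < 0 → [-1, 1]
midpoint 0: h = 4 > 0 → [0, 1]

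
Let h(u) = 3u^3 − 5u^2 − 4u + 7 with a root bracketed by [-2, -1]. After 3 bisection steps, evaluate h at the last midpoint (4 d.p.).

0.9004

m = -1.5, h(m) = -8.375 (−); new bracket [-1.5, -1]
m = -1.25, h(m) = -1.671875 (−); new bracket [-1.25, -1]
m = -1.125, h(m) = 0.900391 (+); new bracket [-1.25, -1.125]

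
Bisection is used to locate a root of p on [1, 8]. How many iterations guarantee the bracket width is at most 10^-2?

10

Width after n steps is 7/2^n. Need 2^n ≥ 7/10^-2 = 700.
2^9 = 512 < 700 ≤ 2^10 = 1024, so n = 10.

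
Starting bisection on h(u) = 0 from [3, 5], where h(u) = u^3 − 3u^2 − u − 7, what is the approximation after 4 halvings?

3.875

u = 4 gives h = 5, positive; keep [3, 4]
u = 3.5 gives h = -4.375, negative; keep [3.5, 4]
u = 3.75 gives h = -0.203125, negative; keep [3.75, 4]
u = 3.875 gives h = 2.2637, positive; keep [3.75, 3.875]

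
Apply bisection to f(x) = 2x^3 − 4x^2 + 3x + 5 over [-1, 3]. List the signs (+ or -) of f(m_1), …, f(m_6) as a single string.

+++-++

midpoint 1: f = 6 > 0 → [-1, 1]
midpoint 0: f = 5 > 0 → [-1, 0]
midpoint -0.5: f = 2.25 > 0 → [-1, -0.5]
midpoint -0.75: f = -0.3438 < 0 → [-0.75, -0.5]
midpoint -0.625: f = 1.0742 > 0 → [-0.75, -0.625]
midpoint -0.6875: f = 0.397 > 0 → [-0.75, -0.6875]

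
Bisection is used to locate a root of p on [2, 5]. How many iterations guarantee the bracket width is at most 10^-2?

Width after n steps is 3/2^n. Need 2^n ≥ 3/10^-2 = 300.
2^8 = 256 < 300 ≤ 2^9 = 512, so n = 9.

9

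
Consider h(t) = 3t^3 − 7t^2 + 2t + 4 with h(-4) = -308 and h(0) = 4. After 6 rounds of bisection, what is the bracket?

[-0.625, -0.5625]

m = -2, h(m) = -52 (−); new bracket [-2, 0]
m = -1, h(m) = -8 (−); new bracket [-1, 0]
m = -0.5, h(m) = 0.875 (+); new bracket [-1, -0.5]
m = -0.75, h(m) = -2.7031 (−); new bracket [-0.75, -0.5]
m = -0.625, h(m) = -0.7168 (−); new bracket [-0.625, -0.5]
m = -0.5625, h(m) = 0.1262 (+); new bracket [-0.625, -0.5625]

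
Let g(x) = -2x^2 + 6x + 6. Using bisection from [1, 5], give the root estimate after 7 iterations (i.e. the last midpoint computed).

3.78125

m = 3, g(m) = 6 (+); new bracket [3, 5]
m = 4, g(m) = -2 (−); new bracket [3, 4]
m = 3.5, g(m) = 2.5 (+); new bracket [3.5, 4]
m = 3.75, g(m) = 0.375 (+); new bracket [3.75, 4]
m = 3.875, g(m) = -0.7812 (−); new bracket [3.75, 3.875]
m = 3.8125, g(m) = -0.1953 (−); new bracket [3.75, 3.8125]
m = 3.78125, g(m) = 0.0918 (+); new bracket [3.78125, 3.8125]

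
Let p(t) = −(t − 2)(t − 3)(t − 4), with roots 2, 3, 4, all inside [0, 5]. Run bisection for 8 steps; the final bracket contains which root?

2

t = 2.5 gives p = -0.375, negative; keep [0, 2.5]
t = 1.25 gives p = 3.609375, positive; keep [1.25, 2.5]
t = 1.875 gives p = 0.298828, positive; keep [1.875, 2.5]
t = 2.1875 gives p = -0.2761, negative; keep [1.875, 2.1875]
t = 2.03125 gives p = -0.0596, negative; keep [1.875, 2.03125]
t = 1.953125 gives p = 0.1004, positive; keep [1.953125, 2.03125]
t = 1.9921875 gives p = 0.0158, positive; keep [1.9921875, 2.03125]
t = 2.01171875 gives p = -0.023, negative; keep [1.9921875, 2.01171875]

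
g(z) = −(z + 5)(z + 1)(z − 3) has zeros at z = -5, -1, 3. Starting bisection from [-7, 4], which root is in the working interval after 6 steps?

-5

midpoint -1.5: g = -7.875 < 0 → [-7, -1.5]
midpoint -4.25: g = -17.671875 < 0 → [-7, -4.25]
midpoint -5.625: g = 24.931641 > 0 → [-5.625, -4.25]
midpoint -4.9375: g = -1.9534 < 0 → [-5.625, -4.9375]
midpoint -5.28125: g = 9.9715 > 0 → [-5.28125, -4.9375]
midpoint -5.109375: g = 3.6449 > 0 → [-5.109375, -4.9375]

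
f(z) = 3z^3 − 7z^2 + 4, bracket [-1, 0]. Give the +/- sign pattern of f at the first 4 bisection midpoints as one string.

+-+-

f(-0.5) = 1.875 > 0, so the root lies in [-1, -0.5]
f(-0.75) = -1.203125 < 0, so the root lies in [-0.75, -0.5]
f(-0.625) = 0.533203 > 0, so the root lies in [-0.75, -0.625]
f(-0.6875) = -0.2834 < 0, so the root lies in [-0.6875, -0.625]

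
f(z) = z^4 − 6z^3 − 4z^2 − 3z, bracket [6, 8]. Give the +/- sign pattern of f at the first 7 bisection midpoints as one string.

m = 7, f(m) = 126 (+); new bracket [6, 7]
m = 6.5, f(m) = -51.1875 (−); new bracket [6.5, 7]
m = 6.75, f(m) = 28.160156 (+); new bracket [6.5, 6.75]
m = 6.625, f(m) = -13.7029 (−); new bracket [6.625, 6.75]
m = 6.6875, f(m) = 6.6663 (+); new bracket [6.625, 6.6875]
m = 6.65625, f(m) = -3.657 (−); new bracket [6.65625, 6.6875]
m = 6.671875, f(m) = 1.4697 (+); new bracket [6.65625, 6.671875]

+-+-+-+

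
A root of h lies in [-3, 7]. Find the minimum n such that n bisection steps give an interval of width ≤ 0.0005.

Width after n steps is 10/2^n. Need 2^n ≥ 10/0.0005 = 20000.
2^14 = 16384 < 20000 ≤ 2^15 = 32768, so n = 15.

15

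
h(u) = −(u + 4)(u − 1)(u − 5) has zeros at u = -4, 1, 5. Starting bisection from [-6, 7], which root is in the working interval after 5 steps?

m = 0.5, h(m) = -10.125 (−); new bracket [-6, 0.5]
m = -2.75, h(m) = -36.328125 (−); new bracket [-6, -2.75]
m = -4.375, h(m) = 18.896484 (+); new bracket [-4.375, -2.75]
m = -3.5625, h(m) = -17.0916 (−); new bracket [-4.375, -3.5625]
m = -3.96875, h(m) = -1.3926 (−); new bracket [-4.375, -3.96875]

-4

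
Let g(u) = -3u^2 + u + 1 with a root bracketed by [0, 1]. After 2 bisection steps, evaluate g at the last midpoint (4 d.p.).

midpoint 0.5: g = 0.75 > 0 → [0.5, 1]
midpoint 0.75: g = 0.0625 > 0 → [0.75, 1]

0.0625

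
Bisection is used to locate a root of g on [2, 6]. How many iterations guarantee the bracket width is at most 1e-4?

Width after n steps is 4/2^n. Need 2^n ≥ 4/1e-4 = 40000.
2^15 = 32768 < 40000 ≤ 2^16 = 65536, so n = 16.

16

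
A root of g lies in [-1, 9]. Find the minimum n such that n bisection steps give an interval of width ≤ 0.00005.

18

Width after n steps is 10/2^n. Need 2^n ≥ 10/0.00005 = 200000.
2^17 = 131072 < 200000 ≤ 2^18 = 262144, so n = 18.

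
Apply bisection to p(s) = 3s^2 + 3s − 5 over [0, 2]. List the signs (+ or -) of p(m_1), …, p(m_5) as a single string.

+---+

m = 1, p(m) = 1 (+); new bracket [0, 1]
m = 0.5, p(m) = -2.75 (−); new bracket [0.5, 1]
m = 0.75, p(m) = -1.0625 (−); new bracket [0.75, 1]
m = 0.875, p(m) = -0.0781 (−); new bracket [0.875, 1]
m = 0.9375, p(m) = 0.4492 (+); new bracket [0.875, 0.9375]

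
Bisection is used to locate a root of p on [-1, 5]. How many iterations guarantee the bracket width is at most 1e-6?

Width after n steps is 6/2^n. Need 2^n ≥ 6/1e-6 = 6000000.
2^22 = 4194304 < 6000000 ≤ 2^23 = 8388608, so n = 23.

23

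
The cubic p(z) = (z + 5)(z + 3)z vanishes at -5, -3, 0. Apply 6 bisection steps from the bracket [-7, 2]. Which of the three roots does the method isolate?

0

z = -2.5 gives p = -3.125, negative; keep [-2.5, 2]
z = -0.25 gives p = -3.265625, negative; keep [-0.25, 2]
z = 0.875 gives p = 19.919922, positive; keep [-0.25, 0.875]
z = 0.3125 gives p = 5.4993, positive; keep [-0.25, 0.3125]
z = 0.03125 gives p = 0.4766, positive; keep [-0.25, 0.03125]
z = -0.109375 gives p = -1.5462, negative; keep [-0.109375, 0.03125]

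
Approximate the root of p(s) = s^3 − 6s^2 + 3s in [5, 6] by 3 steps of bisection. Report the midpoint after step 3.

m = 5.5, p(m) = 1.375 (+); new bracket [5, 5.5]
m = 5.25, p(m) = -4.921875 (−); new bracket [5.25, 5.5]
m = 5.375, p(m) = -1.931641 (−); new bracket [5.375, 5.5]

5.375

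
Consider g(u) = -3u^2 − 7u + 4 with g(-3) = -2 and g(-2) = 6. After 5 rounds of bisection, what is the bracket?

midpoint -2.5: g = 2.75 > 0 → [-3, -2.5]
midpoint -2.75: g = 0.5625 > 0 → [-3, -2.75]
midpoint -2.875: g = -0.671875 < 0 → [-2.875, -2.75]
midpoint -2.8125: g = -0.043 < 0 → [-2.8125, -2.75]
midpoint -2.78125: g = 0.2627 > 0 → [-2.8125, -2.78125]

[-2.8125, -2.78125]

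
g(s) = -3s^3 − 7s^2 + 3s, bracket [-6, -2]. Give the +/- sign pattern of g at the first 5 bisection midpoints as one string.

m = -4, g(m) = 68 (+); new bracket [-4, -2]
m = -3, g(m) = 9 (+); new bracket [-3, -2]
m = -2.5, g(m) = -4.375 (−); new bracket [-3, -2.5]
m = -2.75, g(m) = 1.2031 (+); new bracket [-2.75, -2.5]
m = -2.625, g(m) = -1.8457 (−); new bracket [-2.75, -2.625]

++-+-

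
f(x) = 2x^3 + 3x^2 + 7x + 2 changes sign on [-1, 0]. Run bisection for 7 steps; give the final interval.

f(-0.5) = -1 < 0, so the root lies in [-0.5, 0]
f(-0.25) = 0.40625 > 0, so the root lies in [-0.5, -0.25]
f(-0.375) = -0.308594 < 0, so the root lies in [-0.375, -0.25]
f(-0.3125) = 0.0444 > 0, so the root lies in [-0.375, -0.3125]
f(-0.34375) = -0.133 < 0, so the root lies in [-0.34375, -0.3125]
f(-0.328125) = -0.0445 < 0, so the root lies in [-0.328125, -0.3125]
f(-0.3203125) = -0.0001 < 0, so the root lies in [-0.3203125, -0.3125]

[-0.3203125, -0.3125]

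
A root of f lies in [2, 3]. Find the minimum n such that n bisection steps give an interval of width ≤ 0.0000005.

21

Width after n steps is 1/2^n. Need 2^n ≥ 1/0.0000005 = 2000000.
2^20 = 1048576 < 2000000 ≤ 2^21 = 2097152, so n = 21.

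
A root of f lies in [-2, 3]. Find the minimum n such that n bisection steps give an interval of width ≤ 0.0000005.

24

Width after n steps is 5/2^n. Need 2^n ≥ 5/0.0000005 = 10000000.
2^23 = 8388608 < 10000000 ≤ 2^24 = 16777216, so n = 24.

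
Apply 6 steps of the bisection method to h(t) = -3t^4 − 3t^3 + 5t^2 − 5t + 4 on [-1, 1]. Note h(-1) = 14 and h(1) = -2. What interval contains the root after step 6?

[0.84375, 0.875]

h(0) = 4 > 0, so the root lies in [0, 1]
h(0.5) = 2.1875 > 0, so the root lies in [0.5, 1]
h(0.75) = 0.847656 > 0, so the root lies in [0.75, 1]
h(0.875) = -0.3152 < 0, so the root lies in [0.75, 0.875]
h(0.8125) = 0.3217 > 0, so the root lies in [0.8125, 0.875]
h(0.84375) = 0.0183 > 0, so the root lies in [0.84375, 0.875]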